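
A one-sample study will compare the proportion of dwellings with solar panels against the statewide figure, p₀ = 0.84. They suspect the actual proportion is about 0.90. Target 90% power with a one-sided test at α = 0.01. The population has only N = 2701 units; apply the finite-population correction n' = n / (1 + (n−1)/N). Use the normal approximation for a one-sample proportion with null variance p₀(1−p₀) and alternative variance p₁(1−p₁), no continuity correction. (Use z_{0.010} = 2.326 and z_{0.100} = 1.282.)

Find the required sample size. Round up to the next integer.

n = [z_α·√(p₀q₀) + z_β·√(p₁q₁)]² / (p₁ − p₀)²
  = [2.326·√(0.84·0.16) + 1.282·√(0.90·0.10)]² / (0.06)²
  = [2.326·0.3666 + 1.282·0.3000]² / 0.0036
  = [1.2373]² / 0.0036
  = 425.27
Finite-population correction (N = 2701): 425.27 / (1 + (425.27 − 1)/2701) = 367.54.
Round up → n = 368.

n = 368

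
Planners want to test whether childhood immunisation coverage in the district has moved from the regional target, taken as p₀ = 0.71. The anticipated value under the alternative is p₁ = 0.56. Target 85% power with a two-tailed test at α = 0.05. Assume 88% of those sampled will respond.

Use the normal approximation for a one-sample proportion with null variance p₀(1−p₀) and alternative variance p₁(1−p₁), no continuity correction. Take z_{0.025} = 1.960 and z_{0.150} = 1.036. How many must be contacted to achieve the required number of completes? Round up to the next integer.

n = 100

n = [z_{α/2}·√(p₀q₀) + z_β·√(p₁q₁)]² / (p₁ − p₀)²
  = [1.960·√(0.71·0.29) + 1.036·√(0.56·0.44)]² / (-0.15)²
  = [1.960·0.4538 + 1.036·0.4964]² / 0.0225
  = [1.4036]² / 0.0225
  = 87.56
Adjust for 88% response: 87.56 / 0.88 = 99.50.
Round up → n = 100.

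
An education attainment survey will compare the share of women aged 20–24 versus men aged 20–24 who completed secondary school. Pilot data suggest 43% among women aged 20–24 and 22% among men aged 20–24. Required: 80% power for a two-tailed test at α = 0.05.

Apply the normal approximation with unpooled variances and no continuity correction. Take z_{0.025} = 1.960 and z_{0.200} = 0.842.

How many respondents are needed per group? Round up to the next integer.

n = (z_{α/2} + z_β)² · [p₁(1−p₁) + p₂(1−p₂)] / (p₁ − p₂)²
  = (1.960 + 0.842)² · (0.43·0.57 + 0.22·0.78) / (0.21)²
  = (2.802)² · (0.2451 + 0.1716) / 0.0441
  = 7.8512 · 0.4167 / 0.0441
  = 74.19
Round up → n = 75 per group.

n = 75 per group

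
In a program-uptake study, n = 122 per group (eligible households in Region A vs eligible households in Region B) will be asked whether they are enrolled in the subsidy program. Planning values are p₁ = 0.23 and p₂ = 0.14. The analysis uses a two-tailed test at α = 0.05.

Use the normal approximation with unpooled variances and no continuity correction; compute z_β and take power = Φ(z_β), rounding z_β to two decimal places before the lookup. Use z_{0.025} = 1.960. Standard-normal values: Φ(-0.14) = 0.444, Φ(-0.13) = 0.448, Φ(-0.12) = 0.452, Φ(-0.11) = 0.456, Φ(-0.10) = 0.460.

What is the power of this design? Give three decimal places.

Power ≈ 0.444

z_β = |p₁−p₂|·√(n/[p₁q₁+p₂q₂]) − z_{α/2}
    = 0.09 · √(122/0.2975) − 1.960
    = 0.09 · 20.2505 − 1.960
    = 1.8225 − 1.960 = -0.1375 → -0.14
Power = Φ(-0.14) = 0.444.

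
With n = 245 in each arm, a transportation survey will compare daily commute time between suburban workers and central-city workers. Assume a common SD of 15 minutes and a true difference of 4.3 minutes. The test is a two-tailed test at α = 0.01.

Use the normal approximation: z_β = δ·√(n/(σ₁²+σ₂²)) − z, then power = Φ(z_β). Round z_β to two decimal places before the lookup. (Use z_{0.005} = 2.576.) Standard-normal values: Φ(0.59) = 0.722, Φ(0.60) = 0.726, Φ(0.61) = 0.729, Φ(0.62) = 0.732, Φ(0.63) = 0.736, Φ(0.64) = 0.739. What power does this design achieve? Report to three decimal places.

z_β = δ·√(n/(σ₁²+σ₂²)) − z_{α/2}
    = 4.3 · √(245/450) − 2.576
    = 4.3 · 0.73786 − 2.576
    = 3.1728 − 2.576 = 0.5968 → 0.60
Power = Φ(0.60) = 0.726.

Power ≈ 0.726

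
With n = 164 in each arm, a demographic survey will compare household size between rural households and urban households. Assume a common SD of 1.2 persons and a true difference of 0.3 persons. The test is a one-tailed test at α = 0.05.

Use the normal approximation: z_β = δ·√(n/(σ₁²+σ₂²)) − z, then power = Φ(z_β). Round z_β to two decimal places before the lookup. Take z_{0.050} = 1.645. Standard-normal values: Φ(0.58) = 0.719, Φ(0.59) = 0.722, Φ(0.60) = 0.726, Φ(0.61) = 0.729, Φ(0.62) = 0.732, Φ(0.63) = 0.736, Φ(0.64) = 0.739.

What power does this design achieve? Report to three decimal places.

Power ≈ 0.732

z_β = δ·√(n/(σ₁²+σ₂²)) − z_α
    = 0.3 · √(164/2.88) − 1.645
    = 0.3 · 7.54615 − 1.645
    = 2.2638 − 1.645 = 0.6188 → 0.62
Power = Φ(0.62) = 0.732.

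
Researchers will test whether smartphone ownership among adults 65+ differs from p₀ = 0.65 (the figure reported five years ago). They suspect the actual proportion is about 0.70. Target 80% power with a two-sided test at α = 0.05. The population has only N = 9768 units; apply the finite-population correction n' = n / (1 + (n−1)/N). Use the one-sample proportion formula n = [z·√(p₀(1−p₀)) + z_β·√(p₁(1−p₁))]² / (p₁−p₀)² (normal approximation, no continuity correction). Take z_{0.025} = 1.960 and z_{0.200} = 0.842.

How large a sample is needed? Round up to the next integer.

n = 652

n = [z_{α/2}·√(p₀q₀) + z_β·√(p₁q₁)]² / (p₁ − p₀)²
  = [1.960·√(0.65·0.35) + 0.842·√(0.70·0.30)]² / (0.05)²
  = [1.960·0.4770 + 0.842·0.4583]² / 0.0025
  = [1.3207]² / 0.0025
  = 697.71
Finite-population correction (N = 9768): 697.71 / (1 + (697.71 − 1)/9768) = 651.26.
Round up → n = 652.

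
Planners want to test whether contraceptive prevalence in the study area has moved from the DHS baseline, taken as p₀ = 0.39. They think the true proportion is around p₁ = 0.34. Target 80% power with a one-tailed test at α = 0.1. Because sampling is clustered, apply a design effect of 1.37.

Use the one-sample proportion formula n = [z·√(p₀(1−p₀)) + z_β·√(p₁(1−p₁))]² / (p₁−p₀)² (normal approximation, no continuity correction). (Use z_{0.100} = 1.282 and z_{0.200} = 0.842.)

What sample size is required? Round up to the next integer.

n = 575

n = [z_α·√(p₀q₀) + z_β·√(p₁q₁)]² / (p₁ − p₀)²
  = [1.282·√(0.39·0.61) + 0.842·√(0.34·0.66)]² / (-0.05)²
  = [1.282·0.4877 + 0.842·0.4737]² / 0.0025
  = [1.0242]² / 0.0025
  = 419.56
Design effect: 1.37 × 419.56 = 574.80.
Round up → n = 575.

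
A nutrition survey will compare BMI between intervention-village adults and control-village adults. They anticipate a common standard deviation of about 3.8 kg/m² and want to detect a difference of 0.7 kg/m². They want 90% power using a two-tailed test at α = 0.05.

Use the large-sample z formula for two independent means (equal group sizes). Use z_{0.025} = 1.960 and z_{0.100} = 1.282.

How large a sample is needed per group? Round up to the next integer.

n = 620 per group

n = (z_{α/2} + z_β)² · (σ₁² + σ₂²) / δ²
  = (1.960 + 1.282)² · (2·3.8² = 28.88) / 0.7²
  = 10.5106 · 28.88 / 0.49
  = 619.48
Round up → n = 620 per group.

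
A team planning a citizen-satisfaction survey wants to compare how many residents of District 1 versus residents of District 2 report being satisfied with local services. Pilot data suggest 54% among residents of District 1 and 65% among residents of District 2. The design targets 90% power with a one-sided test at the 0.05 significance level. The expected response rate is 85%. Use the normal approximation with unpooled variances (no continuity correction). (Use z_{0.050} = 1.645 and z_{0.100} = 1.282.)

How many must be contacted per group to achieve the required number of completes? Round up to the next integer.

n = (z_α + z_β)² · [p₁(1−p₁) + p₂(1−p₂)] / (p₁ − p₂)²
  = (1.645 + 1.282)² · (0.54·0.46 + 0.65·0.35) / (-0.11)²
  = (2.927)² · (0.2484 + 0.2275) / 0.0121
  = 8.5673 · 0.4759 / 0.0121
  = 336.96
Adjust for 85% response: 336.96 / 0.85 = 396.42.
Round up → n = 397 per group.

n = 397 per group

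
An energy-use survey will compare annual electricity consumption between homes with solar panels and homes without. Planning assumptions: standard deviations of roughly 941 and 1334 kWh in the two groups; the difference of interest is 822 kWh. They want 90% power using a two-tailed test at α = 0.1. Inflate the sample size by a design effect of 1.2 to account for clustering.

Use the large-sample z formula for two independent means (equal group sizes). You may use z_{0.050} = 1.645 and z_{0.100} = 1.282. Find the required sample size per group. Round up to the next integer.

n = 41 per group

n = (z_{α/2} + z_β)² · (σ₁² + σ₂²) / δ²
  = (1.645 + 1.282)² · (941² + 1334² = 2665037) / 822²
  = 8.5673 · 2665037 / 675684
  = 33.79
Design effect: 1.2 × 33.79 = 40.55.
Round up → n = 41 per group.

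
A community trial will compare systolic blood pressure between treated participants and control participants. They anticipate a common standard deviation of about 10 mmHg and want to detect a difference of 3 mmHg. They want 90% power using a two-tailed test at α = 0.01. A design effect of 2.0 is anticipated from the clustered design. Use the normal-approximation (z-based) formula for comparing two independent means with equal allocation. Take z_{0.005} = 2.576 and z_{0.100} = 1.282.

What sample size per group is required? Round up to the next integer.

n = 662 per group

n = (z_{α/2} + z_β)² · (σ₁² + σ₂²) / δ²
  = (2.576 + 1.282)² · (2·10² = 200) / 3²
  = 14.8842 · 200 / 9
  = 330.76
Design effect: 2.0 × 330.76 = 661.52.
Round up → n = 662 per group.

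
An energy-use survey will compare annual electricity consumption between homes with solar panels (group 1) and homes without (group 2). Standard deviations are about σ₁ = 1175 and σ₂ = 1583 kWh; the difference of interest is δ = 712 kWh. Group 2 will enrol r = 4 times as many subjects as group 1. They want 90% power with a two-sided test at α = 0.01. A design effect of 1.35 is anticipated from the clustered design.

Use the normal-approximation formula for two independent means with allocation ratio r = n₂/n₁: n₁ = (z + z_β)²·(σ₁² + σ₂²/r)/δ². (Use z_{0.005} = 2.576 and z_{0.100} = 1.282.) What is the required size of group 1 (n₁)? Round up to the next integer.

n₁ = 80

n₁ = (z_{α/2} + z_β)² · (σ₁² + σ₂²/r) / δ²
   = (2.576 + 1.282)² · (1175² + 1583²/4) / 712²
   = 14.8842 · (1380625 + 626472.2) / 506944
   = 14.8842 · 2007097.2 / 506944
   = 58.93
Design effect: 1.35 × 58.93 = 79.55.
Round up → n₁ = 80; n₂ = r·n₁ = 4 × 80 = 320.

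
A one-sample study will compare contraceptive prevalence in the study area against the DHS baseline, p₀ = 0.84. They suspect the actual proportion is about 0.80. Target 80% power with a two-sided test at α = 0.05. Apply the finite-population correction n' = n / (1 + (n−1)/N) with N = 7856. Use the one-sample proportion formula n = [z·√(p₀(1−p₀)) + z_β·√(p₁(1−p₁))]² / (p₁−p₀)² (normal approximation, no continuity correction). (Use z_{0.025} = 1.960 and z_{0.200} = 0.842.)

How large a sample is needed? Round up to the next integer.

n = 640

n = [z_{α/2}·√(p₀q₀) + z_β·√(p₁q₁)]² / (p₁ − p₀)²
  = [1.960·√(0.84·0.16) + 0.842·√(0.80·0.20)]² / (-0.04)²
  = [1.960·0.3666 + 0.842·0.4000]² / 0.0016
  = [1.0553]² / 0.0016
  = 696.10
Finite-population correction (N = 7856): 696.10 / (1 + (696.10 − 1)/7856) = 639.52.
Round up → n = 640.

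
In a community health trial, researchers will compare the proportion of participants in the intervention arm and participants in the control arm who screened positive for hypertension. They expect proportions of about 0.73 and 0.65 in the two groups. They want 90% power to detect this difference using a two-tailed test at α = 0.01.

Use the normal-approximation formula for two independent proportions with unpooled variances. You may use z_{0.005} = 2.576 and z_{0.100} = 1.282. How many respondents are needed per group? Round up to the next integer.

n = 988 per group

n = (z_{α/2} + z_β)² · [p₁(1−p₁) + p₂(1−p₂)] / (p₁ − p₂)²
  = (2.576 + 1.282)² · (0.73·0.27 + 0.65·0.35) / (0.08)²
  = (3.858)² · (0.1971 + 0.2275) / 0.0064
  = 14.8842 · 0.4246 / 0.0064
  = 987.47
Round up → n = 988 per group.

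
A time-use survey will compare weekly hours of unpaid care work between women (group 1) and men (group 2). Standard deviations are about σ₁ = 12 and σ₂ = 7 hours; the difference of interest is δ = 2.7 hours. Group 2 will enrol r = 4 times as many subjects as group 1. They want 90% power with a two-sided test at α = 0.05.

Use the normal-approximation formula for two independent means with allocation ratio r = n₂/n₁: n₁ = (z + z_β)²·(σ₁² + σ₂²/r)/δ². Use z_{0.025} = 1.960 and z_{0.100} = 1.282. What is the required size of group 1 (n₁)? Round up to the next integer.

n₁ = (z_{α/2} + z_β)² · (σ₁² + σ₂²/r) / δ²
   = (1.960 + 1.282)² · (12² + 7²/4) / 2.7²
   = 10.5106 · (144 + 12.25) / 7.29
   = 10.5106 · 156.25 / 7.29
   = 225.28
Round up → n₁ = 226; n₂ = r·n₁ = 4 × 226 = 904.

n₁ = 226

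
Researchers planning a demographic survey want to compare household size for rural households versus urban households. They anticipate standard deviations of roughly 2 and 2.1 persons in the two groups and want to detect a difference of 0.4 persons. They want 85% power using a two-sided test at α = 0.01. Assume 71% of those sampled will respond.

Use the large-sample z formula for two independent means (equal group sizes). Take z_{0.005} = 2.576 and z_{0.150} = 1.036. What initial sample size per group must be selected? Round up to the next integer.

n = 966 per group

n = (z_{α/2} + z_β)² · (σ₁² + σ₂²) / δ²
  = (2.576 + 1.036)² · (2² + 2.1² = 8.41) / 0.4²
  = 13.0465 · 8.41 / 0.16
  = 685.76
Adjust for 71% response: 685.76 / 0.71 = 965.86.
Round up → n = 966 per group.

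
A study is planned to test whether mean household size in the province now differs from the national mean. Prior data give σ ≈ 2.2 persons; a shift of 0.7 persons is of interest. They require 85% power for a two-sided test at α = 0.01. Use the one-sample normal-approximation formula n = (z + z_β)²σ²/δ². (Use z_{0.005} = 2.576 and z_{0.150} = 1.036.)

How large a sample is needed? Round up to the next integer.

n = 129

n = (z_{α/2} + z_β)² · σ² / δ²
  = (2.576 + 1.036)² · 2.2² / 0.7²
  = 13.0465 · 4.84 / 0.49
  = 128.87
Round up → n = 129.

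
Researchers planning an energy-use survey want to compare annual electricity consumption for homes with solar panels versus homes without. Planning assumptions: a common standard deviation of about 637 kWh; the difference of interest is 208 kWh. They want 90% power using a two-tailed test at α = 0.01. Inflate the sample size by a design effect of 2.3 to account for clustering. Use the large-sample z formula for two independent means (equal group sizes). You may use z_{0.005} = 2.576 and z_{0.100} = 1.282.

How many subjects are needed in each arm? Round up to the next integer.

n = (z_{α/2} + z_β)² · (σ₁² + σ₂²) / δ²
  = (2.576 + 1.282)² · (2·637² = 811538) / 208²
  = 14.8842 · 811538 / 43264
  = 279.19
Design effect: 2.3 × 279.19 = 642.15.
Round up → n = 643 per group.

n = 643 per group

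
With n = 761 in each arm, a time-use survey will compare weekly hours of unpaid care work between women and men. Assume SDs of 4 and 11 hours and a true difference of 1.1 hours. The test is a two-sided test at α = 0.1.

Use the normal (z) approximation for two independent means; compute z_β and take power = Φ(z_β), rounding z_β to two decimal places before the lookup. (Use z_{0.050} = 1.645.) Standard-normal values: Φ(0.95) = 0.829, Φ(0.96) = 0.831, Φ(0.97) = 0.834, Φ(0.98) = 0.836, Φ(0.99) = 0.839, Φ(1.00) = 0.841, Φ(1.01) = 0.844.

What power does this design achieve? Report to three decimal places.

Power ≈ 0.829

z_β = δ·√(n/(σ₁²+σ₂²)) − z_{α/2}
    = 1.1 · √(761/137) − 1.645
    = 1.1 · 2.35685 − 1.645
    = 2.5925 − 1.645 = 0.9475 → 0.95
Power = Φ(0.95) = 0.829.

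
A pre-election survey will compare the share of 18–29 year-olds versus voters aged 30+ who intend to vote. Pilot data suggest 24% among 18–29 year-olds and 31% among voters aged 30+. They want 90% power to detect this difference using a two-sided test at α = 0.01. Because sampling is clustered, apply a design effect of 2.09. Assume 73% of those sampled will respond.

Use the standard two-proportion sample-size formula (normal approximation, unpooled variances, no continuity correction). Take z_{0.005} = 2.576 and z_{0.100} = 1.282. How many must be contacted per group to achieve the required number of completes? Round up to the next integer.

n = 3447 per group

n = (z_{α/2} + z_β)² · [p₁(1−p₁) + p₂(1−p₂)] / (p₁ − p₂)²
  = (2.576 + 1.282)² · (0.24·0.76 + 0.31·0.69) / (-0.07)²
  = (3.858)² · (0.1824 + 0.2139) / 0.0049
  = 14.8842 · 0.3963 / 0.0049
  = 1203.79
Design effect: 2.09 × 1203.79 = 2515.93.
Adjust for 73% response: 2515.93 / 0.73 = 3446.48.
Round up → n = 3447 per group.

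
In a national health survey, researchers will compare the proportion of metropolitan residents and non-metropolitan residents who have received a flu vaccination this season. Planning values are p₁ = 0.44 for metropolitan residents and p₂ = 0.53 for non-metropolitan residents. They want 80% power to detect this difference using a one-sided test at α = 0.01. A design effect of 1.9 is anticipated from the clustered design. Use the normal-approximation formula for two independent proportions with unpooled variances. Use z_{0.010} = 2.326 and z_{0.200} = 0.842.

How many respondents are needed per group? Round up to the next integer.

n = 1167 per group

n = (z_α + z_β)² · [p₁(1−p₁) + p₂(1−p₂)] / (p₁ − p₂)²
  = (2.326 + 0.842)² · (0.44·0.56 + 0.53·0.47) / (-0.09)²
  = (3.168)² · (0.2464 + 0.2491) / 0.0081
  = 10.0362 · 0.4955 / 0.0081
  = 613.94
Design effect: 1.9 × 613.94 = 1166.49.
Round up → n = 1167 per group.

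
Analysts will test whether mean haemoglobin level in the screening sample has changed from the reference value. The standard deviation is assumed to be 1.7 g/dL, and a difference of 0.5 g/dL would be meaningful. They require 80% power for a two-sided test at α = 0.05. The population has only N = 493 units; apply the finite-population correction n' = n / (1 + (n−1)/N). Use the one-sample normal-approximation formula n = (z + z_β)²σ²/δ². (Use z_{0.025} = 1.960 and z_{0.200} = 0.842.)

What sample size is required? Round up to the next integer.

n = (z_{α/2} + z_β)² · σ² / δ²
  = (1.960 + 0.842)² · 1.7² / 0.5²
  = 7.8512 · 2.89 / 0.25
  = 90.76
Finite-population correction (N = 493): 90.76 / (1 + (90.76 − 1)/493) = 76.78.
Round up → n = 77.

n = 77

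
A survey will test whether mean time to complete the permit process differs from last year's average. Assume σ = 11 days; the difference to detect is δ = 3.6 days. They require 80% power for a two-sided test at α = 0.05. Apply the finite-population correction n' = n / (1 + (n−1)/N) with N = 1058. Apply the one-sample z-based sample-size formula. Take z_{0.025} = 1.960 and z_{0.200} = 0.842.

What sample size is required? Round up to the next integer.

n = 69

n = (z_{α/2} + z_β)² · σ² / δ²
  = (1.960 + 0.842)² · 11² / 3.6²
  = 7.8512 · 121 / 12.96
  = 73.30
Finite-population correction (N = 1058): 73.30 / (1 + (73.30 − 1)/1058) = 68.61.
Round up → n = 69.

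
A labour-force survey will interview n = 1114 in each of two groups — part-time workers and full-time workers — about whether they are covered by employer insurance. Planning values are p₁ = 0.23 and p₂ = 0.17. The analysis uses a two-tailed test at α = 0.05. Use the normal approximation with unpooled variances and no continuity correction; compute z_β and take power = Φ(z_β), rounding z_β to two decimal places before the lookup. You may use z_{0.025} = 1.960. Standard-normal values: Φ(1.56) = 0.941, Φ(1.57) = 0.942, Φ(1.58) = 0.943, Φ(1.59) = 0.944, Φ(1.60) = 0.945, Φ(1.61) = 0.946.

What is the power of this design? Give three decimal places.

z_β = |p₁−p₂|·√(n/[p₁q₁+p₂q₂]) − z_{α/2}
    = 0.06 · √(1114/0.3182) − 1.960
    = 0.06 · 59.1688 − 1.960
    = 3.5501 − 1.960 = 1.5901 → 1.59
Power = Φ(1.59) = 0.944.

Power ≈ 0.944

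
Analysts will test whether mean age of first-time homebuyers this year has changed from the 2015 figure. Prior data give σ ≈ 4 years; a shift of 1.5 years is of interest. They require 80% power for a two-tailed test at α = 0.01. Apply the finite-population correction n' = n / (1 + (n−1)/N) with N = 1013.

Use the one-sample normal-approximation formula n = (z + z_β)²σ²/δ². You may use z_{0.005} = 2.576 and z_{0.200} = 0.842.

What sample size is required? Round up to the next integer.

n = (z_{α/2} + z_β)² · σ² / δ²
  = (2.576 + 0.842)² · 4² / 1.5²
  = 11.6827 · 16 / 2.25
  = 83.08
Finite-population correction (N = 1013): 83.08 / (1 + (83.08 − 1)/1013) = 76.85.
Round up → n = 77.

n = 77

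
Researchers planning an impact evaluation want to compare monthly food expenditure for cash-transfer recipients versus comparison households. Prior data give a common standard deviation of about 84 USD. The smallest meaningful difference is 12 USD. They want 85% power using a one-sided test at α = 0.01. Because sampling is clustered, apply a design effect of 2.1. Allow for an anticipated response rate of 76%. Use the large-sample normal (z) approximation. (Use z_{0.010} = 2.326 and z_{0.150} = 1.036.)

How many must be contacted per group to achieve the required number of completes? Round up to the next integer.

n = (z_α + z_β)² · (σ₁² + σ₂²) / δ²
  = (2.326 + 1.036)² · (2·84² = 14112) / 12²
  = 11.3030 · 14112 / 144
  = 1107.70
Design effect: 2.1 × 1107.70 = 2326.17.
Adjust for 76% response: 2326.17 / 0.76 = 3060.75.
Round up → n = 3061 per group.

n = 3061 per group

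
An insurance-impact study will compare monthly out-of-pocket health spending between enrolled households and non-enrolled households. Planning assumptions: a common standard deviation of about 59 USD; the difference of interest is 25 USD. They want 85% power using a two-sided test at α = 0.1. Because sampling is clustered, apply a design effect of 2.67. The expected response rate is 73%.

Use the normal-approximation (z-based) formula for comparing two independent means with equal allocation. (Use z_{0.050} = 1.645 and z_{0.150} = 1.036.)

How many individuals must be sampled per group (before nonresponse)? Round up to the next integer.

n = (z_{α/2} + z_β)² · (σ₁² + σ₂²) / δ²
  = (1.645 + 1.036)² · (2·59² = 6962) / 25²
  = 7.1878 · 6962 / 625
  = 80.07
Design effect: 2.67 × 80.07 = 213.78.
Adjust for 73% response: 213.78 / 0.73 = 292.84.
Round up → n = 293 per group.

n = 293 per group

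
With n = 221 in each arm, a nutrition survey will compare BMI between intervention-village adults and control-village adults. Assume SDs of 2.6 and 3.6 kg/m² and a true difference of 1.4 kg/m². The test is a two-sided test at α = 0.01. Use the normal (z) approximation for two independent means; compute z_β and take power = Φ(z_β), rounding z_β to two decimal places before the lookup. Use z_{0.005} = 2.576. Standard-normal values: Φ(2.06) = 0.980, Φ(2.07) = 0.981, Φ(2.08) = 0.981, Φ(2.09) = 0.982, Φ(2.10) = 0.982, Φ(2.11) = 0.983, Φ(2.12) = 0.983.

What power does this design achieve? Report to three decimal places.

Power ≈ 0.983

z_β = δ·√(n/(σ₁²+σ₂²)) − z_{α/2}
    = 1.4 · √(221/19.72) − 2.576
    = 1.4 · 3.34767 − 2.576
    = 4.6867 − 2.576 = 2.1107 → 2.11
Power = Φ(2.11) = 0.983.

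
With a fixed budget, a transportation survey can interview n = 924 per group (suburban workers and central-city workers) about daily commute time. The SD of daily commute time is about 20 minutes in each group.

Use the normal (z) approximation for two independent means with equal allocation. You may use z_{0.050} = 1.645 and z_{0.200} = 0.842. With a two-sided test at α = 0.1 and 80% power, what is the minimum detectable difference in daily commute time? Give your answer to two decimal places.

δ = (z_{α/2} + z_β) · √((σ₁²+σ₂²)/n)
  = (1.645 + 0.842) · √(800/924)
  = 2.487 · √0.8658
  = 2.487 · 0.9305
  = 2.3141

Minimum detectable difference ≈ 2.31 minutes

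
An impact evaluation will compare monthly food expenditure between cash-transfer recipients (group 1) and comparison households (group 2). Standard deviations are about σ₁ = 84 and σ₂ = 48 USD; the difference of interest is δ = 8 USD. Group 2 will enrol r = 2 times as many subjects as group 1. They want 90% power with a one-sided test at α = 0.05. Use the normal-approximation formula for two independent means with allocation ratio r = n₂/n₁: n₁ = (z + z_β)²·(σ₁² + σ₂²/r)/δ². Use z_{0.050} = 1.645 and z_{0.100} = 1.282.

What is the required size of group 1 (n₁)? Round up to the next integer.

n₁ = (z_α + z_β)² · (σ₁² + σ₂²/r) / δ²
   = (1.645 + 1.282)² · (84² + 48²/2) / 8²
   = 8.5673 · (7056 + 1152) / 64
   = 8.5673 · 8208 / 64
   = 1098.76
Round up → n₁ = 1099; n₂ = r·n₁ = 2 × 1099 = 2198.

n₁ = 1099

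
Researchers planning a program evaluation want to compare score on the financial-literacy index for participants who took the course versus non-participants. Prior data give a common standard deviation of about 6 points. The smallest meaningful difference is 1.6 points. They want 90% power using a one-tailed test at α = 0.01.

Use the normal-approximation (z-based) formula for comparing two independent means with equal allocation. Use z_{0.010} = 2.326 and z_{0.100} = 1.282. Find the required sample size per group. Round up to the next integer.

n = 367 per group

n = (z_α + z_β)² · (σ₁² + σ₂²) / δ²
  = (2.326 + 1.282)² · (2·6² = 72) / 1.6²
  = 13.0177 · 72 / 2.56
  = 366.12
Round up → n = 367 per group.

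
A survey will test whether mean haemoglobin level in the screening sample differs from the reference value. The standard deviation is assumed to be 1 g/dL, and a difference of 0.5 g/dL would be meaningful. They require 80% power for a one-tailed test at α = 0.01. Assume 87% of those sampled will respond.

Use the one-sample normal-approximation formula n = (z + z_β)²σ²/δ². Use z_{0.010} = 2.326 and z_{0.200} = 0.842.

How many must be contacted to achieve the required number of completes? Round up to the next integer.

n = 47

n = (z_α + z_β)² · σ² / δ²
  = (2.326 + 0.842)² · 1² / 0.5²
  = 10.0362 · 1 / 0.25
  = 40.14
Adjust for 87% response: 40.14 / 0.87 = 46.14.
Round up → n = 47.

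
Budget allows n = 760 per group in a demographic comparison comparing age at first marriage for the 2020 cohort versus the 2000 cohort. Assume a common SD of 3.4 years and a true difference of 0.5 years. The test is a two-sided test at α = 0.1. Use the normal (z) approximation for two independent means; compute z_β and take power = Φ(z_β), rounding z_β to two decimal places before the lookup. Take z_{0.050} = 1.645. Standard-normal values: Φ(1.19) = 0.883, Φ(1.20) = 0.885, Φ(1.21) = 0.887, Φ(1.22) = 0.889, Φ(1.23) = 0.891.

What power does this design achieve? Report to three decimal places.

Power ≈ 0.889

z_β = δ·√(n/(σ₁²+σ₂²)) − z_{α/2}
    = 0.5 · √(760/23.12) − 1.645
    = 0.5 · 5.73341 − 1.645
    = 2.8667 − 1.645 = 1.2217 → 1.22
Power = Φ(1.22) = 0.889.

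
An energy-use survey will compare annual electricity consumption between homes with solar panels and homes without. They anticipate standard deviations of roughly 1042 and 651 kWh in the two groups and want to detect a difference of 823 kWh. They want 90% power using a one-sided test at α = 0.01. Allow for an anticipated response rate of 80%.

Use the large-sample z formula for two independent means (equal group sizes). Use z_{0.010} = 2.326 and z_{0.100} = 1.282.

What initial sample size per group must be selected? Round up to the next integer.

n = (z_α + z_β)² · (σ₁² + σ₂²) / δ²
  = (2.326 + 1.282)² · (1042² + 651² = 1509565) / 823²
  = 13.0177 · 1509565 / 677329
  = 29.01
Adjust for 80% response: 29.01 / 0.80 = 36.27.
Round up → n = 37 per group.

n = 37 per group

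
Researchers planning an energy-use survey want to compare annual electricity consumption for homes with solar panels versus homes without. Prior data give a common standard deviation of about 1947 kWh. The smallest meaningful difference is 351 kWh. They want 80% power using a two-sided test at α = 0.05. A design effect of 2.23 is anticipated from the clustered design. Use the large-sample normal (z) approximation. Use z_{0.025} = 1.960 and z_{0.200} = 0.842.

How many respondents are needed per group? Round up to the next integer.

n = (z_{α/2} + z_β)² · (σ₁² + σ₂²) / δ²
  = (1.960 + 0.842)² · (2·1947² = 7581618) / 351²
  = 7.8512 · 7581618 / 123201
  = 483.15
Design effect: 2.23 × 483.15 = 1077.43.
Round up → n = 1078 per group.

n = 1078 per group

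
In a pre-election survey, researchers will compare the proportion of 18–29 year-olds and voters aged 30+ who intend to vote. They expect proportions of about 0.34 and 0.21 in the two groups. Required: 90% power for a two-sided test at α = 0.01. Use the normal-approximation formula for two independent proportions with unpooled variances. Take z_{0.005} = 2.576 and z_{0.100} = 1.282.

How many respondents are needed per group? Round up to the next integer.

n = (z_{α/2} + z_β)² · [p₁(1−p₁) + p₂(1−p₂)] / (p₁ − p₂)²
  = (2.576 + 1.282)² · (0.34·0.66 + 0.21·0.79) / (0.13)²
  = (3.858)² · (0.2244 + 0.1659) / 0.0169
  = 14.8842 · 0.3903 / 0.0169
  = 343.74
Round up → n = 344 per group.

n = 344 per group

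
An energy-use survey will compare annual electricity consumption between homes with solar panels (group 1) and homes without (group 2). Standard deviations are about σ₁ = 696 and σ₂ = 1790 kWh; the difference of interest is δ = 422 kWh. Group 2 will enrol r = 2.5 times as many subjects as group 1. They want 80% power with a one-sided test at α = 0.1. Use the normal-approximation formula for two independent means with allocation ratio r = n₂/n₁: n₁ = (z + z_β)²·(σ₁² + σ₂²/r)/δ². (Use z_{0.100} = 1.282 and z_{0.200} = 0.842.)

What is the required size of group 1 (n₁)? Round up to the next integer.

n₁ = 45

n₁ = (z_α + z_β)² · (σ₁² + σ₂²/r) / δ²
   = (1.282 + 0.842)² · (696² + 1790²/2.5) / 422²
   = 4.5114 · (484416 + 1281640) / 178084
   = 4.5114 · 1766056 / 178084
   = 44.74
Round up → n₁ = 45; n₂ = r·n₁ = 2.5 × 45 = 113.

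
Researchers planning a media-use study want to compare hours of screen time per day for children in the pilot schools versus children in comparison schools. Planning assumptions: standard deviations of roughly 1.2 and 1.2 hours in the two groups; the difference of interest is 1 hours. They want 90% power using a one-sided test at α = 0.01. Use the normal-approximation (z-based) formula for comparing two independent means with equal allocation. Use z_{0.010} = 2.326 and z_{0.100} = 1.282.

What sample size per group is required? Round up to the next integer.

n = 38 per group

n = (z_α + z_β)² · (σ₁² + σ₂²) / δ²
  = (2.326 + 1.282)² · (1.2² + 1.2² = 2.88) / 1²
  = 13.0177 · 2.88 / 1
  = 37.49
Round up → n = 38 per group.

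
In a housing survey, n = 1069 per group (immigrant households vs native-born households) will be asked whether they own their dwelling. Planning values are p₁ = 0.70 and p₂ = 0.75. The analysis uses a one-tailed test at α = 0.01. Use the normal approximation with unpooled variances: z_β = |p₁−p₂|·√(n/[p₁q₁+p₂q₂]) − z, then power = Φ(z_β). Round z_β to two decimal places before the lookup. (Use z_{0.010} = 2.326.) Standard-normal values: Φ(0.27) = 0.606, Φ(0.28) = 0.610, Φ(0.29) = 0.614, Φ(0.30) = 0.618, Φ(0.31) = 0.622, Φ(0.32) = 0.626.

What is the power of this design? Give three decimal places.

z_β = |p₁−p₂|·√(n/[p₁q₁+p₂q₂]) − z_α
    = 0.05 · √(1069/0.3975) − 2.326
    = 0.05 · 51.8585 − 2.326
    = 2.5929 − 2.326 = 0.2669 → 0.27
Power = Φ(0.27) = 0.606.

Power ≈ 0.606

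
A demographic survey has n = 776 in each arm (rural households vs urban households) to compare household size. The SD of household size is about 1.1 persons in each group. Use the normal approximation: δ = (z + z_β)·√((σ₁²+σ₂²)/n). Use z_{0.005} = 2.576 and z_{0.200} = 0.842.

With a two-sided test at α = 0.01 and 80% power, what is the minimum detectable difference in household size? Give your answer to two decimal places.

Minimum detectable difference ≈ 0.19 persons

δ = (z_{α/2} + z_β) · √((σ₁²+σ₂²)/n)
  = (2.576 + 0.842) · √(2.42/776)
  = 3.418 · √0.00312
  = 3.418 · 0.0558
  = 0.1909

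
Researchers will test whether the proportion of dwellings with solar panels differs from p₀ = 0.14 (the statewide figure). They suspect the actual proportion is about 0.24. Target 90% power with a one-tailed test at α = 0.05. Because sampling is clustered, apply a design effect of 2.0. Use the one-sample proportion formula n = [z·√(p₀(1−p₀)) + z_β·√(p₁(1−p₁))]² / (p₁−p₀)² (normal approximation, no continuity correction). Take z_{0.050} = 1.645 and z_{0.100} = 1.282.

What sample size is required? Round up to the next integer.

n = [z_α·√(p₀q₀) + z_β·√(p₁q₁)]² / (p₁ − p₀)²
  = [1.645·√(0.14·0.86) + 1.282·√(0.24·0.76)]² / (0.10)²
  = [1.645·0.3470 + 1.282·0.4271]² / 0.0100
  = [1.1183]² / 0.0100
  = 125.06
Design effect: 2.0 × 125.06 = 250.13.
Round up → n = 251.

n = 251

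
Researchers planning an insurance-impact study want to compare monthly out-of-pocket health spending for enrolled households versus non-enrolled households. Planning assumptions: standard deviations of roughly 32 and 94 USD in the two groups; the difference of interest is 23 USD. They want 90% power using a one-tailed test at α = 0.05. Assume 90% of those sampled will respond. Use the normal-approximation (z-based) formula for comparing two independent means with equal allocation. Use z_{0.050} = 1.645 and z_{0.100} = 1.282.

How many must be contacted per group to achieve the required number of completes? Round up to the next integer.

n = (z_α + z_β)² · (σ₁² + σ₂²) / δ²
  = (1.645 + 1.282)² · (32² + 94² = 9860) / 23²
  = 8.5673 · 9860 / 529
  = 159.69
Adjust for 90% response: 159.69 / 0.90 = 177.43.
Round up → n = 178 per group.

n = 178 per group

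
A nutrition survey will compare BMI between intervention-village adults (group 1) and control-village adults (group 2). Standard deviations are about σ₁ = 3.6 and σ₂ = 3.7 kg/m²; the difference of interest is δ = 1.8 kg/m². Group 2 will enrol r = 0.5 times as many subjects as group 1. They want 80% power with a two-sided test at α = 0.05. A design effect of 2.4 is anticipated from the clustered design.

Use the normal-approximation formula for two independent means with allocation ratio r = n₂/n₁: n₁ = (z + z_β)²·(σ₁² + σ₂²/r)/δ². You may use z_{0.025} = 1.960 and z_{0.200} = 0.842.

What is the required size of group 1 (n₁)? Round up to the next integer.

n₁ = (z_{α/2} + z_β)² · (σ₁² + σ₂²/r) / δ²
   = (1.960 + 0.842)² · (3.6² + 3.7²/0.5) / 1.8²
   = 7.8512 · (12.96 + 27.38) / 3.24
   = 7.8512 · 40.34 / 3.24
   = 97.75
Design effect: 2.4 × 97.75 = 234.61.
Round up → n₁ = 235; n₂ = r·n₁ = 0.5 × 235 = 118.

n₁ = 235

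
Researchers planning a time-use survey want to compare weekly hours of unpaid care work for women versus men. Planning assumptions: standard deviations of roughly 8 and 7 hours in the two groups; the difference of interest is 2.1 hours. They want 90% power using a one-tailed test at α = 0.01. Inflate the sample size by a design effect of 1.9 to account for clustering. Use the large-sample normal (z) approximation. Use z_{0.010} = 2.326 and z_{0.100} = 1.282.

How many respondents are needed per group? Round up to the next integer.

n = (z_α + z_β)² · (σ₁² + σ₂²) / δ²
  = (2.326 + 1.282)² · (8² + 7² = 113) / 2.1²
  = 13.0177 · 113 / 4.41
  = 333.56
Design effect: 1.9 × 333.56 = 633.76.
Round up → n = 634 per group.

n = 634 per group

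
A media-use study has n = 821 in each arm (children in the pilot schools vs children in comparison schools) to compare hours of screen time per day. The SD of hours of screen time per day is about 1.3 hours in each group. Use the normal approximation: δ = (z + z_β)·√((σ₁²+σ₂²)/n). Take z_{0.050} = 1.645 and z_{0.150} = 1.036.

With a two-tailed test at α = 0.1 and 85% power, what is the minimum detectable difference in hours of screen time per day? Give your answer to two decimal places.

δ = (z_{α/2} + z_β) · √((σ₁²+σ₂²)/n)
  = (1.645 + 1.036) · √(3.38/821)
  = 2.681 · √0.00412
  = 2.681 · 0.0642
  = 0.1720

Minimum detectable difference ≈ 0.17 hours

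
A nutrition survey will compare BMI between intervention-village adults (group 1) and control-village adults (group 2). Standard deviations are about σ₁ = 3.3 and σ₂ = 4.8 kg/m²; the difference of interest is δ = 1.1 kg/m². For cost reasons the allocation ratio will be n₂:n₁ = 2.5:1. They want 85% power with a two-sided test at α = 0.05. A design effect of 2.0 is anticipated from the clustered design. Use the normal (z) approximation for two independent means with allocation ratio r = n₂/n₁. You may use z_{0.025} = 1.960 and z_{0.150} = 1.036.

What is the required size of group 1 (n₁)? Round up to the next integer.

n₁ = 299

n₁ = (z_{α/2} + z_β)² · (σ₁² + σ₂²/r) / δ²
   = (1.960 + 1.036)² · (3.3² + 4.8²/2.5) / 1.1²
   = 8.9760 · (10.89 + 9.216) / 1.21
   = 8.9760 · 20.106 / 1.21
   = 149.15
Design effect: 2.0 × 149.15 = 298.30.
Round up → n₁ = 299; n₂ = r·n₁ = 2.5 × 299 = 748.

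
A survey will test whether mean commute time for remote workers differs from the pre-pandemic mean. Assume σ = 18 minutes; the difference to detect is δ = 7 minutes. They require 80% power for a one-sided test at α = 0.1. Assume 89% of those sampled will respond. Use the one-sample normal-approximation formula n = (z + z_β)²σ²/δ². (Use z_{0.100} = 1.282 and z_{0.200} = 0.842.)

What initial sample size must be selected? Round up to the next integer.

n = (z_α + z_β)² · σ² / δ²
  = (1.282 + 0.842)² · 18² / 7²
  = 4.5114 · 324 / 49
  = 29.83
Adjust for 89% response: 29.83 / 0.89 = 33.52.
Round up → n = 34.

n = 34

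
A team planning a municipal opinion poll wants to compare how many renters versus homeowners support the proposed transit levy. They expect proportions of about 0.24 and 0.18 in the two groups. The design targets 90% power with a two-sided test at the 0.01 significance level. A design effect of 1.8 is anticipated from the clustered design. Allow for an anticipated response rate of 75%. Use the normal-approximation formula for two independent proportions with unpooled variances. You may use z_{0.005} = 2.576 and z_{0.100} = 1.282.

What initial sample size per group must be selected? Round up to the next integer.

n = (z_{α/2} + z_β)² · [p₁(1−p₁) + p₂(1−p₂)] / (p₁ − p₂)²
  = (2.576 + 1.282)² · (0.24·0.76 + 0.18·0.82) / (0.06)²
  = (3.858)² · (0.1824 + 0.1476) / 0.0036
  = 14.8842 · 0.3300 / 0.0036
  = 1364.38
Design effect: 1.8 × 1364.38 = 2455.89.
Adjust for 75% response: 2455.89 / 0.75 = 3274.52.
Round up → n = 3275 per group.

n = 3275 per group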